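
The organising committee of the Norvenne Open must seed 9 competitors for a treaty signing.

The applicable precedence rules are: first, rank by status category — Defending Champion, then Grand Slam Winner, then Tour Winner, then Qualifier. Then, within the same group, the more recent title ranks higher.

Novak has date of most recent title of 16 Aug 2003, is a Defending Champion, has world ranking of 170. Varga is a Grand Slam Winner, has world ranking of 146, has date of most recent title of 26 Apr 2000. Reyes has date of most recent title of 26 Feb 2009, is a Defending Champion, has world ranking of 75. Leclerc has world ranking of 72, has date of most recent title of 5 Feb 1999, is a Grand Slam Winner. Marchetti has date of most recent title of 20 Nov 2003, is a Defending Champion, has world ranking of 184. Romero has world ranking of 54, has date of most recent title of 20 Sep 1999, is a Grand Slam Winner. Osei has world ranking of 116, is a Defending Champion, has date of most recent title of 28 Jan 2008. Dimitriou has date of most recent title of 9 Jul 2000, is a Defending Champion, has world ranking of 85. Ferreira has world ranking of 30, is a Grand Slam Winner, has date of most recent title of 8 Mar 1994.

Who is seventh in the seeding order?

Romero

By status category: Reyes, Osei, Marchetti, Novak and Dimitriou (Defending Champion); then Varga, Romero, Leclerc and Ferreira (Grand Slam Winner).
Among Reyes, Osei, Marchetti, Novak and Dimitriou, by date of most recent title (later first): Reyes (26 Feb 2009) before Osei (28 Jan 2008) before Marchetti (20 Nov 2003) before Novak (16 Aug 2003) before Dimitriou (9 Jul 2000).
Among Varga, Romero, Leclerc and Ferreira, by date of most recent title (later first): Varga (26 Apr 2000) before Romero (20 Sep 1999) before Leclerc (5 Feb 1999) before Ferreira (8 Mar 1994).
Order: Reyes, Osei, Marchetti, Novak, Dimitriou, Varga, Romero, Leclerc, Ferreira.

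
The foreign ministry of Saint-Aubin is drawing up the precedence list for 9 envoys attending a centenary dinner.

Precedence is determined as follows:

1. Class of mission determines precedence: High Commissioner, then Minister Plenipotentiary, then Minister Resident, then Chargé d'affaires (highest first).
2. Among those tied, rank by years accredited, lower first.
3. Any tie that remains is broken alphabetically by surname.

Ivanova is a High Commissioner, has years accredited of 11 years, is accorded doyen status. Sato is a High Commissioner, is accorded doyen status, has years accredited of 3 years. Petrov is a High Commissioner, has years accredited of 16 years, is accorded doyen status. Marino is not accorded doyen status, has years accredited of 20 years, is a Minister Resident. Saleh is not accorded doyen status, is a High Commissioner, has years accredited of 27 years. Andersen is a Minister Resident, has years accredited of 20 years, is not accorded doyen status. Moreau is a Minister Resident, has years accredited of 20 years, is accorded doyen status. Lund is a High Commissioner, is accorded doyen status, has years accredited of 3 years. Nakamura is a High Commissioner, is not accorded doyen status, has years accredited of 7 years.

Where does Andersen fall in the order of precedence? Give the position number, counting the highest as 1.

By class of mission: Lund, Sato, Nakamura, Ivanova, Petrov and Saleh (High Commissioner); then Andersen, Marino and Moreau (Minister Resident).
Among Lund, Sato, Nakamura, Ivanova, Petrov and Saleh, by years accredited (lower first): Lund and Sato (3 years) before Nakamura (7 years) before Ivanova (11 years) before Petrov (16 years) before Saleh (27 years).
Among Lund and Sato, alphabetically by surname: Lund before Sato.
Andersen, Marino and Moreau all have years accredited 20 years, so the next rule applies.
Among Andersen, Marino and Moreau, alphabetically by surname: Andersen before Marino before Moreau.
Order: Lund, Sato, Nakamura, Ivanova, Petrov, Saleh, Andersen, Marino, Moreau. So position 7.

7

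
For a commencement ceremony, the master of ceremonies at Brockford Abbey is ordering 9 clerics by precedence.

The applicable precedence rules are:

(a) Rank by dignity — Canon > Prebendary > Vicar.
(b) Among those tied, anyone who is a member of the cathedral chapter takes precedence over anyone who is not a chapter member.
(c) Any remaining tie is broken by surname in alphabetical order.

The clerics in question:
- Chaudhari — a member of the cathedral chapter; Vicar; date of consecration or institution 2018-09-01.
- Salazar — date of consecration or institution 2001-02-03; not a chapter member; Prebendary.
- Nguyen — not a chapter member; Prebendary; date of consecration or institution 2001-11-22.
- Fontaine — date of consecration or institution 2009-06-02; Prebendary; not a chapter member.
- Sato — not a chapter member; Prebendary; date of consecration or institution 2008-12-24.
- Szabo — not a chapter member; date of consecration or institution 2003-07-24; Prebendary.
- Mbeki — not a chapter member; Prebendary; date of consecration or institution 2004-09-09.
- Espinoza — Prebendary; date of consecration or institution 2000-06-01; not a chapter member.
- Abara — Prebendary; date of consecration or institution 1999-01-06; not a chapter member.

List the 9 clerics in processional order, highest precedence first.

By dignity: Abara, Espinoza, Fontaine, Mbeki, Nguyen, Salazar, Sato and Szabo (Prebendary); then Chaudhari (Vicar).
Abara, Espinoza, Fontaine, Mbeki, Nguyen, Salazar, Sato and Szabo are each not a chapter member, so the next rule applies.
Among Abara, Espinoza, Fontaine, Mbeki, Nguyen, Salazar, Sato and Szabo, alphabetically by surname: Abara before Espinoza before Fontaine before Mbeki before Nguyen before Salazar before Sato before Szabo.
Full order: Abara, Espinoza, Fontaine, Mbeki, Nguyen, Salazar, Sato, Szabo, Chaudhari.

Abara, Espinoza, Fontaine, Mbeki, Nguyen, Salazar, Sato, Szabo, Chaudhari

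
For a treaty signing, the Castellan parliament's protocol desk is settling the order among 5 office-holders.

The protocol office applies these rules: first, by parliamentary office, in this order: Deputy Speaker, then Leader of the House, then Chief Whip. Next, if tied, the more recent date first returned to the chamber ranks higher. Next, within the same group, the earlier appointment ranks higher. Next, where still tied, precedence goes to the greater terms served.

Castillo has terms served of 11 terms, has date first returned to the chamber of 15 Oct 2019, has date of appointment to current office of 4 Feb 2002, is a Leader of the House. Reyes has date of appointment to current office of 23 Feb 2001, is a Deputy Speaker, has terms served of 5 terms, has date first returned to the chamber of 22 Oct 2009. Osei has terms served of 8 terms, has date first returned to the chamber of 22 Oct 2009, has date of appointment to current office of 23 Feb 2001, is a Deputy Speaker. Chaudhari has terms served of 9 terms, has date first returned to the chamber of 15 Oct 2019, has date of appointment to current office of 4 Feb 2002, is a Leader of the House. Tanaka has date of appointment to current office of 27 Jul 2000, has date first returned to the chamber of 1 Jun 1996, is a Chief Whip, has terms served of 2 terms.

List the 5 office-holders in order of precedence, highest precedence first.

By parliamentary office: Osei and Reyes (Deputy Speaker); then Castillo and Chaudhari (Leader of the House); then Tanaka (Chief Whip).
Osei and Reyes both have date first returned to the chamber 22 Oct 2009, so the next rule applies.
Osei and Reyes both have date of appointment to current office 23 Feb 2001, so the next rule applies.
Among Osei and Reyes, by terms served (higher first): Osei (8 terms) before Reyes (5 terms).
Castillo and Chaudhari both have date first returned to the chamber 15 Oct 2019, so the next rule applies.
Castillo and Chaudhari both have date of appointment to current office 4 Feb 2002, so the next rule applies.
Among Castillo and Chaudhari, by terms served (higher first): Castillo (11 terms) before Chaudhari (9 terms).
Full order: Osei, Reyes, Castillo, Chaudhari, Tanaka.

Osei, Reyes, Castillo, Chaudhari, Tanaka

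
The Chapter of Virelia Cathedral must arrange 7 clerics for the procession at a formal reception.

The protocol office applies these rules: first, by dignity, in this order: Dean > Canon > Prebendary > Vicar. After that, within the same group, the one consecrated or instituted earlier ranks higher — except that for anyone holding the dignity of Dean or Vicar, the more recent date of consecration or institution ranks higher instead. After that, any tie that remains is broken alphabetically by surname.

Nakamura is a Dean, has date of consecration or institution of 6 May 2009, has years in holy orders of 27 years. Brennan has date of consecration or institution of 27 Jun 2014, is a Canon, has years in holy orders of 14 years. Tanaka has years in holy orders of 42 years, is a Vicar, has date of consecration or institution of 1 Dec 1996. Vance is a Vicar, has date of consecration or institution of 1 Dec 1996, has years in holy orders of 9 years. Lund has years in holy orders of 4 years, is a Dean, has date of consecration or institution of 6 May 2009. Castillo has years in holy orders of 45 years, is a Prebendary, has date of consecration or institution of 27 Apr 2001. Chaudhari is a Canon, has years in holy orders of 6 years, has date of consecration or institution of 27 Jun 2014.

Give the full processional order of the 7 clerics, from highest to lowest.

By dignity: Lund and Nakamura (Dean); then Brennan and Chaudhari (Canon); then Castillo (Prebendary); then Tanaka and Vance (Vicar).
Lund and Nakamura both have date of consecration or institution 6 May 2009, so the next rule applies.
Among Lund and Nakamura, alphabetically by surname: Lund before Nakamura.
Brennan and Chaudhari both have date of consecration or institution 27 Jun 2014, so the next rule applies.
Among Brennan and Chaudhari, alphabetically by surname: Brennan before Chaudhari.
Tanaka and Vance both have date of consecration or institution 1 Dec 1996, so the next rule applies.
Among Tanaka and Vance, alphabetically by surname: Tanaka before Vance.
Full order: Lund, Nakamura, Brennan, Chaudhari, Castillo, Tanaka, Vance.

Lund, Nakamura, Brennan, Chaudhari, Castillo, Tanaka, Vance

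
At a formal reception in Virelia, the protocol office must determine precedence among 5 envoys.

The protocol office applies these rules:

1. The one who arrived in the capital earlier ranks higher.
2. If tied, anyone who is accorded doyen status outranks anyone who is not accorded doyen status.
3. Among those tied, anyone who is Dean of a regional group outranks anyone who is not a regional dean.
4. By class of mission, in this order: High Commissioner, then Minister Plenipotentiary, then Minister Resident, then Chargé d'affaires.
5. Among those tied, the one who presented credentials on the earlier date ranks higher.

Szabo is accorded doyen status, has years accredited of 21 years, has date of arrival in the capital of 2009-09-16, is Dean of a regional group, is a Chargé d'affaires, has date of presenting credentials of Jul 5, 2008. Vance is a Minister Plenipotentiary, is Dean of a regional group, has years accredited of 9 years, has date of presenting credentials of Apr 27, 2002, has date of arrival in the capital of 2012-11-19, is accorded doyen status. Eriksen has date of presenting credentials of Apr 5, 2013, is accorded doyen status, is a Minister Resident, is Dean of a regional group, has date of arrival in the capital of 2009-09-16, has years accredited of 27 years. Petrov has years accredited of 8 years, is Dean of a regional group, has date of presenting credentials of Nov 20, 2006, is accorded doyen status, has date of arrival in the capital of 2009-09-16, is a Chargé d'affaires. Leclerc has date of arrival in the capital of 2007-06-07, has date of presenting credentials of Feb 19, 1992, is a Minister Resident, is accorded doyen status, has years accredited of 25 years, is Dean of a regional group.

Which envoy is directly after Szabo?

Vance

By date of arrival in the capital (earlier first): Leclerc (2007-06-07); then Eriksen, Petrov and Szabo (each 2009-09-16); then Vance (2012-11-19).
Eriksen, Petrov and Szabo are each accorded doyen status, so the next rule applies.
Eriksen, Petrov and Szabo are each Dean of a regional group, so the next rule applies.
Among Eriksen, Petrov and Szabo, by class of mission: Eriksen (Minister Resident) before Petrov and Szabo (Chargé d'affaires).
Among Petrov and Szabo, by date of presenting credentials (earlier first): Petrov (Nov 20, 2006) before Szabo (Jul 5, 2008).
Order: Leclerc, Eriksen, Petrov, Szabo, Vance.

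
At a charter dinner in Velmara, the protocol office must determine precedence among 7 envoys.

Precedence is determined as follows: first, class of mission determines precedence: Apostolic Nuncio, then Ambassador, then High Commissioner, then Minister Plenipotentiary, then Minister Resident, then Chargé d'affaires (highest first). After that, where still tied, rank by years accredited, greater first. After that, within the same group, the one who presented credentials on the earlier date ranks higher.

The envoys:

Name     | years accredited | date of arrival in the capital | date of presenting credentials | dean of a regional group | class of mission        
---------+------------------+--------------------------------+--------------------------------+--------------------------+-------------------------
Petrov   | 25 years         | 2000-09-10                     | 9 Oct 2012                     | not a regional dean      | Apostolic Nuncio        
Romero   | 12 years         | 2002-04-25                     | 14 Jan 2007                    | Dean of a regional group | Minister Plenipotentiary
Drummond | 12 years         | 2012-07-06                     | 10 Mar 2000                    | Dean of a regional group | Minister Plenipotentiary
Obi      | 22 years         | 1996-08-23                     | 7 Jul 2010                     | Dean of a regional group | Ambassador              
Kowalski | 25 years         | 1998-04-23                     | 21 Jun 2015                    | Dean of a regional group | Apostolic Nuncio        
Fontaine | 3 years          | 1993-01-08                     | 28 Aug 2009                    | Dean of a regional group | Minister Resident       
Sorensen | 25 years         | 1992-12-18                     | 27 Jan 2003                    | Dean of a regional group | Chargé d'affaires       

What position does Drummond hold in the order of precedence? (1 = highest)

4

By class of mission: Petrov and Kowalski (Apostolic Nuncio); then Obi (Ambassador); then Drummond and Romero (Minister Plenipotentiary); then Fontaine (Minister Resident); then Sorensen (Chargé d'affaires).
Petrov and Kowalski both have years accredited 25 years, so the next rule applies.
Among Petrov and Kowalski, by date of presenting credentials (earlier first): Petrov (9 Oct 2012) before Kowalski (21 Jun 2015).
Drummond and Romero both have years accredited 12 years, so the next rule applies.
Among Drummond and Romero, by date of presenting credentials (earlier first): Drummond (10 Mar 2000) before Romero (14 Jan 2007).
Order: Petrov, Kowalski, Obi, Drummond, Romero, Fontaine, Sorensen. So position 4.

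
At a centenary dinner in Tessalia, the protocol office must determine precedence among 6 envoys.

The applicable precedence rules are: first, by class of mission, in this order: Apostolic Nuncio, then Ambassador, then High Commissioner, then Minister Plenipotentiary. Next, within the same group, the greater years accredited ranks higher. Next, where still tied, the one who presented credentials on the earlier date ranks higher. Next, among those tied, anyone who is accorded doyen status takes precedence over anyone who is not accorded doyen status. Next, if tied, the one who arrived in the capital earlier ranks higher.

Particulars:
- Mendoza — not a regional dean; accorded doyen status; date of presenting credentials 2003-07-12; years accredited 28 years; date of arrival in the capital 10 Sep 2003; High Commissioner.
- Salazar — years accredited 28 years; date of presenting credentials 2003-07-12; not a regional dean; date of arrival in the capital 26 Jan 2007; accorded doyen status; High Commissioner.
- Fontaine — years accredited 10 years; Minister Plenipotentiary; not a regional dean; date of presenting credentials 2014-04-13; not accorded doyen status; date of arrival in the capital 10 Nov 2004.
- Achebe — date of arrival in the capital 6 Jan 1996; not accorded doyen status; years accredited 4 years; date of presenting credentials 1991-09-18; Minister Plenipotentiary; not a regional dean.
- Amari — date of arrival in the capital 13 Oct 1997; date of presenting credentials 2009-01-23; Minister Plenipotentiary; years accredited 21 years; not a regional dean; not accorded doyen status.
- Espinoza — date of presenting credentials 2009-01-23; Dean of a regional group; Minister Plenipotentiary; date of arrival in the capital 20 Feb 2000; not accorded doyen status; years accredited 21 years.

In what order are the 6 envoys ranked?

Mendoza, Salazar, Amari, Espinoza, Fontaine, Achebe

By class of mission: Mendoza and Salazar (High Commissioner); then Amari, Espinoza, Fontaine and Achebe (Minister Plenipotentiary).
Mendoza and Salazar both have years accredited 28 years, so the next rule applies.
Mendoza and Salazar both have date of presenting credentials 2003-07-12, so the next rule applies.
Mendoza and Salazar are each accorded doyen status, so the next rule applies.
Among Mendoza and Salazar, by date of arrival in the capital (earlier first): Mendoza (10 Sep 2003) before Salazar (26 Jan 2007).
Among Amari, Espinoza, Fontaine and Achebe, by years accredited (higher first): Amari and Espinoza (21 years) before Fontaine (10 years) before Achebe (4 years).
Amari and Espinoza both have date of presenting credentials 2009-01-23, so the next rule applies.
Amari and Espinoza are each not accorded doyen status, so the next rule applies.
Among Amari and Espinoza, by date of arrival in the capital (earlier first): Amari (13 Oct 1997) before Espinoza (20 Feb 2000).
Full order: Mendoza, Salazar, Amari, Espinoza, Fontaine, Achebe.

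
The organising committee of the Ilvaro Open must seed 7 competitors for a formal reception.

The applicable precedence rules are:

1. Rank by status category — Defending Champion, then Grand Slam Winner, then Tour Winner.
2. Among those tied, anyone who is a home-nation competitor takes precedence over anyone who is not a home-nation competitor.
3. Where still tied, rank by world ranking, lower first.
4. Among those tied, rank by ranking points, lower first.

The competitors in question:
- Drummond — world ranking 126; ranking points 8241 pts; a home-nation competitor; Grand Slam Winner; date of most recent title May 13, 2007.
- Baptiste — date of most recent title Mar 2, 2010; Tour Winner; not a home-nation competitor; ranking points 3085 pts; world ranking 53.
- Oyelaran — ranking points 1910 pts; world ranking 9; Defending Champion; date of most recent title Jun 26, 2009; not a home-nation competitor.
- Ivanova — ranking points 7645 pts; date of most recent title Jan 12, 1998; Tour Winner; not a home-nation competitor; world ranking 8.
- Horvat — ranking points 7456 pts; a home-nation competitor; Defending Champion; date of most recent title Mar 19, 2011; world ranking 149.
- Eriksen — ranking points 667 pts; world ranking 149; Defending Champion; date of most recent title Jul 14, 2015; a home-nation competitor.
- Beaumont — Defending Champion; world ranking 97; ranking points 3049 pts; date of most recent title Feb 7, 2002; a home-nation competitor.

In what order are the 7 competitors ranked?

Beaumont, Eriksen, Horvat, Oyelaran, Drummond, Ivanova, Baptiste

By status category: Beaumont, Eriksen, Horvat and Oyelaran (Defending Champion); then Drummond (Grand Slam Winner); then Ivanova and Baptiste (Tour Winner).
Among Beaumont, Eriksen, Horvat and Oyelaran, a home-nation competitor before not a home-nation competitor: Beaumont, Eriksen and Horvat (a home-nation competitor) before Oyelaran (not a home-nation competitor).
Among Beaumont, Eriksen and Horvat, by world ranking (lower first): Beaumont (97) before Eriksen and Horvat (149).
Among Eriksen and Horvat, by ranking points (lower first): Eriksen (667 pts) before Horvat (7456 pts).
Ivanova and Baptiste are each not a home-nation competitor, so the next rule applies.
Among Ivanova and Baptiste, by world ranking (lower first): Ivanova (8) before Baptiste (53).
Full order: Beaumont, Eriksen, Horvat, Oyelaran, Drummond, Ivanova, Baptiste.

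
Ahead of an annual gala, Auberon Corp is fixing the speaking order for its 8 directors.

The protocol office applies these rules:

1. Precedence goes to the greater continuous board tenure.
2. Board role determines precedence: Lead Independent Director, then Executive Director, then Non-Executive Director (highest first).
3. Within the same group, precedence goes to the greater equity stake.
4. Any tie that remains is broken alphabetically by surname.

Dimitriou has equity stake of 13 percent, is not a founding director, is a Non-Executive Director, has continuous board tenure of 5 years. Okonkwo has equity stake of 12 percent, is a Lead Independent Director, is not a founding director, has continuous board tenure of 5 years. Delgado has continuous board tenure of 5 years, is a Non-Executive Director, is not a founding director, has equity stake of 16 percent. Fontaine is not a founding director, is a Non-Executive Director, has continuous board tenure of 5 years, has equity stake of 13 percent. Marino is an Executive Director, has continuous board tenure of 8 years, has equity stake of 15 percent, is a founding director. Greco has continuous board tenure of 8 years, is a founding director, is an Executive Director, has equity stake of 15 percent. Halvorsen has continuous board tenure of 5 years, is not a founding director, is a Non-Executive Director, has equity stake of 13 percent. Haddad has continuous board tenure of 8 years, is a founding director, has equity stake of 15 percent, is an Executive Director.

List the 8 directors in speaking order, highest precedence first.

Greco, Haddad, Marino, Okonkwo, Delgado, Dimitriou, Fontaine, Halvorsen

By continuous board tenure (higher first): Greco, Haddad and Marino (each 8 years); then Okonkwo, Delgado, Dimitriou, Fontaine and Halvorsen (each 5 years).
Greco, Haddad and Marino are each Executive Director, so the next rule applies.
Greco, Haddad and Marino all have equity stake 15 percent, so the next rule applies.
Among Greco, Haddad and Marino, alphabetically by surname: Greco before Haddad before Marino.
Among Okonkwo, Delgado, Dimitriou, Fontaine and Halvorsen, by board role: Okonkwo (Lead Independent Director) before Delgado, Dimitriou, Fontaine and Halvorsen (Non-Executive Director).
Among Delgado, Dimitriou, Fontaine and Halvorsen, by equity stake (higher first): Delgado (16 percent) before Dimitriou, Fontaine and Halvorsen (13 percent).
Among Dimitriou, Fontaine and Halvorsen, alphabetically by surname: Dimitriou before Fontaine before Halvorsen.
Full order: Greco, Haddad, Marino, Okonkwo, Delgado, Dimitriou, Fontaine, Halvorsen.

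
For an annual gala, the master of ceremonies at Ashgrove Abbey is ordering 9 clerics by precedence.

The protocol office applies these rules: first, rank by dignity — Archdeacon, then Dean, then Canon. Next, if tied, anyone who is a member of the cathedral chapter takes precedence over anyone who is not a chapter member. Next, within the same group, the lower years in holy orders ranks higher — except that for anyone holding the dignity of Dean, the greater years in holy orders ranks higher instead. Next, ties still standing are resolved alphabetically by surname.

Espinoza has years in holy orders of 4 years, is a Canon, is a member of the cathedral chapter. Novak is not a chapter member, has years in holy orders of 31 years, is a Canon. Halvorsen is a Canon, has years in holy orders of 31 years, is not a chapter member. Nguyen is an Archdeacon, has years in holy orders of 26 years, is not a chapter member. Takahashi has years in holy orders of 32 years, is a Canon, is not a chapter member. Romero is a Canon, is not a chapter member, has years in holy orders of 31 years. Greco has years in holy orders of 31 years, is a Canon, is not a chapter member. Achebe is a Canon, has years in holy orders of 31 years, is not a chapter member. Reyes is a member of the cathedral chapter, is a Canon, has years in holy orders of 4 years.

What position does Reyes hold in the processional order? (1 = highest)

3

By dignity: Nguyen (Archdeacon); then Espinoza, Reyes, Achebe, Greco, Halvorsen, Novak, Romero and Takahashi (Canon).
Among Espinoza, Reyes, Achebe, Greco, Halvorsen, Novak, Romero and Takahashi, a member of the cathedral chapter before not a chapter member: Espinoza and Reyes (a member of the cathedral chapter) before Achebe, Greco, Halvorsen, Novak, Romero and Takahashi (not a chapter member).
Espinoza and Reyes both have years in holy orders 4 years, so the next rule applies.
Among Espinoza and Reyes, alphabetically by surname: Espinoza before Reyes.
Among Achebe, Greco, Halvorsen, Novak, Romero and Takahashi, by years in holy orders (lower first): Achebe, Greco, Halvorsen, Novak and Romero (31 years) before Takahashi (32 years).
Among Achebe, Greco, Halvorsen, Novak and Romero, alphabetically by surname: Achebe before Greco before Halvorsen before Novak before Romero.
Order: Nguyen, Espinoza, Reyes, Achebe, Greco, Halvorsen, Novak, Romero, Takahashi. So position 3.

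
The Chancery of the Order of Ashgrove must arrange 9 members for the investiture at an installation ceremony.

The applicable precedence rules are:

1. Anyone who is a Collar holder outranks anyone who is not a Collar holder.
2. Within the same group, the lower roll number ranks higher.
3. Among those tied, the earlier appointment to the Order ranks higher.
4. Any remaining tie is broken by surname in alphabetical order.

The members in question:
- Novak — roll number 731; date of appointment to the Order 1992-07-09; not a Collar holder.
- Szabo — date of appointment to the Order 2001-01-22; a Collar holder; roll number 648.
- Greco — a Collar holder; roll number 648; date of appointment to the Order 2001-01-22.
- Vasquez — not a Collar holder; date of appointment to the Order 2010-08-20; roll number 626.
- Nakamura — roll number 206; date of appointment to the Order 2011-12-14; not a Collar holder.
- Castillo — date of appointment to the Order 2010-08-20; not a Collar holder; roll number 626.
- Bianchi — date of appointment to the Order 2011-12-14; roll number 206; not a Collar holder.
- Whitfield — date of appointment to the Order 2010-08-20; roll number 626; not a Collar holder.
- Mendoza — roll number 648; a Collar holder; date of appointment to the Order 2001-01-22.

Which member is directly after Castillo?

By the first rule: Greco, Mendoza and Szabo (each a Collar holder); then Bianchi, Nakamura, Castillo, Vasquez, Whitfield and Novak (each not a Collar holder).
Greco, Mendoza and Szabo all have roll number 648, so the next rule applies.
Greco, Mendoza and Szabo all have date of appointment to the Order 2001-01-22, so the next rule applies.
Among Greco, Mendoza and Szabo, alphabetically by surname: Greco before Mendoza before Szabo.
Among Bianchi, Nakamura, Castillo, Vasquez, Whitfield and Novak, by roll number (lower first): Bianchi and Nakamura (206) before Castillo, Vasquez and Whitfield (626) before Novak (731).
Bianchi and Nakamura both have date of appointment to the Order 2011-12-14, so the next rule applies.
Among Bianchi and Nakamura, alphabetically by surname: Bianchi before Nakamura.
Castillo, Vasquez and Whitfield all have date of appointment to the Order 2010-08-20, so the next rule applies.
Among Castillo, Vasquez and Whitfield, alphabetically by surname: Castillo before Vasquez before Whitfield.
Order: Greco, Mendoza, Szabo, Bianchi, Nakamura, Castillo, Vasquez, Whitfield, Novak.

Vasquez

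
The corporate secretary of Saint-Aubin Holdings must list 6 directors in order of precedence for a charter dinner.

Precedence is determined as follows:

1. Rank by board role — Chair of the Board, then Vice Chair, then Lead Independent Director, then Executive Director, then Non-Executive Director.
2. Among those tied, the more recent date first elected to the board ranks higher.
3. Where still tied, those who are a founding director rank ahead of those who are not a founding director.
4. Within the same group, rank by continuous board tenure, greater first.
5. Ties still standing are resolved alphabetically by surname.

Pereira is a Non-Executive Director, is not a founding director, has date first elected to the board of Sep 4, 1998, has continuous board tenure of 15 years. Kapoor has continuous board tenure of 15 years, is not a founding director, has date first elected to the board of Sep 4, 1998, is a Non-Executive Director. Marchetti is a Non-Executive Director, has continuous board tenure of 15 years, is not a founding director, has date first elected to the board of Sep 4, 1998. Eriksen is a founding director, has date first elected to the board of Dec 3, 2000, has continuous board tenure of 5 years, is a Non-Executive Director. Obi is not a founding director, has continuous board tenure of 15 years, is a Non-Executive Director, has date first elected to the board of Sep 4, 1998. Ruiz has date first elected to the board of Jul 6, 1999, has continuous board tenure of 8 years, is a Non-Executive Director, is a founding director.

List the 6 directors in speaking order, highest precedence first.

Eriksen, Ruiz, Kapoor, Marchetti, Obi, Pereira

By board role: Eriksen, Ruiz, Kapoor, Marchetti, Obi and Pereira (Non-Executive Director).
Among Eriksen, Ruiz, Kapoor, Marchetti, Obi and Pereira, by date first elected to the board (later first): Eriksen (Dec 3, 2000) before Ruiz (Jul 6, 1999) before Kapoor, Marchetti, Obi and Pereira (Sep 4, 1998).
Kapoor, Marchetti, Obi and Pereira are each not a founding director, so the next rule applies.
Kapoor, Marchetti, Obi and Pereira all have continuous board tenure 15 years, so the next rule applies.
Among Kapoor, Marchetti, Obi and Pereira, alphabetically by surname: Kapoor before Marchetti before Obi before Pereira.
Full order: Eriksen, Ruiz, Kapoor, Marchetti, Obi, Pereira.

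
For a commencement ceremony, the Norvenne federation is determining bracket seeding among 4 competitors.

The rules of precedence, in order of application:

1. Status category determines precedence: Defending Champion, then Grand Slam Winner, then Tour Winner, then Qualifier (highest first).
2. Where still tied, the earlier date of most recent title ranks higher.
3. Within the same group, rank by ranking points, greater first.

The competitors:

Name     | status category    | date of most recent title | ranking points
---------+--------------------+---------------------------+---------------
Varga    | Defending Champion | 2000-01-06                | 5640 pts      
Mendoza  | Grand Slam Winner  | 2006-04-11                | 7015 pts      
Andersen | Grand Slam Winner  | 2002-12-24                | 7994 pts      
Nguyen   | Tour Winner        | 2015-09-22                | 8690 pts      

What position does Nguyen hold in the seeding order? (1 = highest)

By status category: Varga (Defending Champion); then Andersen and Mendoza (Grand Slam Winner); then Nguyen (Tour Winner).
Among Andersen and Mendoza, by date of most recent title (earlier first): Andersen (2002-12-24) before Mendoza (2006-04-11).
Order: Varga, Andersen, Mendoza, Nguyen. So position 4.

4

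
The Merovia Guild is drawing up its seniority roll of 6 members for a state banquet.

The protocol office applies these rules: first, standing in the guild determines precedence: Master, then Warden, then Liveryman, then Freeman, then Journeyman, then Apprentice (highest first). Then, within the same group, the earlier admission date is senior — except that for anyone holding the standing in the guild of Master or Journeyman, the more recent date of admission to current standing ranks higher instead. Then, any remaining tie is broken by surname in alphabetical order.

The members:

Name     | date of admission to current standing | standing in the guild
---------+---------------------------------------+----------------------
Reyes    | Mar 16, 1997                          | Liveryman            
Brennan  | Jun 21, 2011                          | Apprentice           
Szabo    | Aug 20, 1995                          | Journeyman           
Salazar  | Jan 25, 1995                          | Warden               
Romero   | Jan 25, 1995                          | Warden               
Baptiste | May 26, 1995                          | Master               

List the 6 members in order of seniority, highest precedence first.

By standing in the guild: Baptiste (Master); then Romero and Salazar (Warden); then Reyes (Liveryman); then Szabo (Journeyman); then Brennan (Apprentice).
Romero and Salazar both have date of admission to current standing Jan 25, 1995, so the next rule applies.
Among Romero and Salazar, alphabetically by surname: Romero before Salazar.
Full order: Baptiste, Romero, Salazar, Reyes, Szabo, Brennan.

Baptiste, Romero, Salazar, Reyes, Szabo, Brennan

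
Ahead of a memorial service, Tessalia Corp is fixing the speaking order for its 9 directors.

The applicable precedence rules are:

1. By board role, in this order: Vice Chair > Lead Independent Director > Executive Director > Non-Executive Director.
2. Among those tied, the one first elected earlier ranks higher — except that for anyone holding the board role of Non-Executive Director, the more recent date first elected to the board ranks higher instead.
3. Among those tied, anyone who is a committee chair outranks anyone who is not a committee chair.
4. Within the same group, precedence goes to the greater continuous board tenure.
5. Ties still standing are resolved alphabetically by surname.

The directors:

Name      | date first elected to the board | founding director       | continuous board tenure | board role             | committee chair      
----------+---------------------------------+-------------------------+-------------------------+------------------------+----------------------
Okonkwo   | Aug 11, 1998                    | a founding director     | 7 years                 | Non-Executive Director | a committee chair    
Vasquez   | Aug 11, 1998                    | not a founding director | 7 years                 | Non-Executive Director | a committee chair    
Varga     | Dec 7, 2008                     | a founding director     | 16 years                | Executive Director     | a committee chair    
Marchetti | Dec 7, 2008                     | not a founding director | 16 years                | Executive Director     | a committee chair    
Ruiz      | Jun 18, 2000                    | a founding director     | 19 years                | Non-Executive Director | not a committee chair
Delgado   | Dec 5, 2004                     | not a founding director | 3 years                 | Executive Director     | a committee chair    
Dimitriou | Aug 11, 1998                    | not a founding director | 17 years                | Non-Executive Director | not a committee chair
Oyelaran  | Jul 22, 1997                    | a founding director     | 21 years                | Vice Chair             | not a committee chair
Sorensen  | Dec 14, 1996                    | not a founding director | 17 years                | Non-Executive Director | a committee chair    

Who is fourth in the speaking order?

Varga

By board role: Oyelaran (Vice Chair); then Delgado, Marchetti and Varga (Executive Director); then Ruiz, Okonkwo, Vasquez, Dimitriou and Sorensen (Non-Executive Director).
Among Delgado, Marchetti and Varga, by date first elected to the board (earlier first): Delgado (Dec 5, 2004) before Marchetti and Varga (Dec 7, 2008).
Marchetti and Varga are each a committee chair, so the next rule applies.
Marchetti and Varga both have continuous board tenure 16 years, so the next rule applies.
Among Marchetti and Varga, alphabetically by surname: Marchetti before Varga.
Among Ruiz, Okonkwo, Vasquez, Dimitriou and Sorensen, by date first elected to the board (later first) (reversed rule for this group): Ruiz (Jun 18, 2000) before Okonkwo, Vasquez and Dimitriou (Aug 11, 1998) before Sorensen (Dec 14, 1996).
Among Okonkwo, Vasquez and Dimitriou, a committee chair before not a committee chair: Okonkwo and Vasquez (a committee chair) before Dimitriou (not a committee chair).
Okonkwo and Vasquez both have continuous board tenure 7 years, so the next rule applies.
Among Okonkwo and Vasquez, alphabetically by surname: Okonkwo before Vasquez.
Order: Oyelaran, Delgado, Marchetti, Varga, Ruiz, Okonkwo, Vasquez, Dimitriou, Sorensen.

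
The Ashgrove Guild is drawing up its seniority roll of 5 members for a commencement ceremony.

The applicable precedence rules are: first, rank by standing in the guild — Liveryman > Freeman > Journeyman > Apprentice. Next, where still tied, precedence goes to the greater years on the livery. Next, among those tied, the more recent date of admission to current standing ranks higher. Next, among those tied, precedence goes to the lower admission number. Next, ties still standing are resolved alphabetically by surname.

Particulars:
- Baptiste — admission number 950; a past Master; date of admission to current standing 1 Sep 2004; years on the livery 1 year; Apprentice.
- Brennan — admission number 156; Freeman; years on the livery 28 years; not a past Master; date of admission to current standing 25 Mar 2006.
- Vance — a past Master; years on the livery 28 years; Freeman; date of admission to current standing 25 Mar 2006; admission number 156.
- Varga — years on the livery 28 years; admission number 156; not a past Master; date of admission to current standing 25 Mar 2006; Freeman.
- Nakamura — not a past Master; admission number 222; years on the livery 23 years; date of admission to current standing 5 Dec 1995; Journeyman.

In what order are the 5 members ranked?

By standing in the guild: Brennan, Vance and Varga (Freeman); then Nakamura (Journeyman); then Baptiste (Apprentice).
Brennan, Vance and Varga all have years on the livery 28 years, so the next rule applies.
Brennan, Vance and Varga all have date of admission to current standing 25 Mar 2006, so the next rule applies.
Brennan, Vance and Varga all have admission number 156, so the next rule applies.
Among Brennan, Vance and Varga, alphabetically by surname: Brennan before Vance before Varga.
Full order: Brennan, Vance, Varga, Nakamura, Baptiste.

Brennan, Vance, Varga, Nakamura, Baptiste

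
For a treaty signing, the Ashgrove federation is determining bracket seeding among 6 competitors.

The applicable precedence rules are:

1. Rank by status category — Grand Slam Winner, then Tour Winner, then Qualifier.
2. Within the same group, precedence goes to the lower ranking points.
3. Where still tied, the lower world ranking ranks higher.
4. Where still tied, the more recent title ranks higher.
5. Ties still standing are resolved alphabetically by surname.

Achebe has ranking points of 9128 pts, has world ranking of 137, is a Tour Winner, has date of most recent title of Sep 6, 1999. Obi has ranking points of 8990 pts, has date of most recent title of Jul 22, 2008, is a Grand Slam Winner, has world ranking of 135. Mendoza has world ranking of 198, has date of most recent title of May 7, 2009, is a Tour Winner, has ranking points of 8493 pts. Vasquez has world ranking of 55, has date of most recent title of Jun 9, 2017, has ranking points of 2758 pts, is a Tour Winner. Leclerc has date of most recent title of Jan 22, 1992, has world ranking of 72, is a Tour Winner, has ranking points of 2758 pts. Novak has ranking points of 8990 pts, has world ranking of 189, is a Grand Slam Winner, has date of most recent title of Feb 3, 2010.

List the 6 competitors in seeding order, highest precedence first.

Obi, Novak, Vasquez, Leclerc, Mendoza, Achebe

By status category: Obi and Novak (Grand Slam Winner); then Vasquez, Leclerc, Mendoza and Achebe (Tour Winner).
Obi and Novak both have ranking points 8990 pts, so the next rule applies.
Among Obi and Novak, by world ranking (lower first): Obi (135) before Novak (189).
Among Vasquez, Leclerc, Mendoza and Achebe, by ranking points (lower first): Vasquez and Leclerc (2758 pts) before Mendoza (8493 pts) before Achebe (9128 pts).
Among Vasquez and Leclerc, by world ranking (lower first): Vasquez (55) before Leclerc (72).
Full order: Obi, Novak, Vasquez, Leclerc, Mendoza, Achebe.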